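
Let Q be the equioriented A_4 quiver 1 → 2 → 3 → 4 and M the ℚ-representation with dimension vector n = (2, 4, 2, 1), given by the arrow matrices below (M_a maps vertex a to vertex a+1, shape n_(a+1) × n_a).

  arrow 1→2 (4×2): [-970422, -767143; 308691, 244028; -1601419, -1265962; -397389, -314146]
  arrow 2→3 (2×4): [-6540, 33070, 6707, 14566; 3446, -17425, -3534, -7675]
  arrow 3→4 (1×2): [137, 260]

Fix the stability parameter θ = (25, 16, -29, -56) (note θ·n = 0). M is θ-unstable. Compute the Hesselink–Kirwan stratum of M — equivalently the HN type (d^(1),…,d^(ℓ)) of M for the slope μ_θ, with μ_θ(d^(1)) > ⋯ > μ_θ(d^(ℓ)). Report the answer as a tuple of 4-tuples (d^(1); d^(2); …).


Interval decomposition of M: I[1,2], I[1,4], I[2,2], I[2,3].
HN type (ℓ=4): μ^(1)=41/2; μ^(2)=16; μ^(3)=-13/2; μ^(4)=-11

((1, 1, 0, 0); (0, 1, 0, 0); (0, 1, 1, 0); (1, 1, 1, 1))


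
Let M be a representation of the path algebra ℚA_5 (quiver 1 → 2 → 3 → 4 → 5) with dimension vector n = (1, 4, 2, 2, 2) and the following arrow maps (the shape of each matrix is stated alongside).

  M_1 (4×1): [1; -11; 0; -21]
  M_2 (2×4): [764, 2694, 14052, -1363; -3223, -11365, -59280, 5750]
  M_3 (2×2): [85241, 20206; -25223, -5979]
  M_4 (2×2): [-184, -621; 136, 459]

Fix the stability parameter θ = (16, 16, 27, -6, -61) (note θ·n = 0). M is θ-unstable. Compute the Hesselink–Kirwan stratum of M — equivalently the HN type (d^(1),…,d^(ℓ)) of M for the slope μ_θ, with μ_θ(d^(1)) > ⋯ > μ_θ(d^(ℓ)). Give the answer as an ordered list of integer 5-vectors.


Interval decomposition of M: I[1,5], I[2,2]^2, I[2,4], I[5,5].
HN type (ℓ=4): μ^(1)=16; μ^(2)=37/3; μ^(3)=-8/5; μ^(4)=-61

((0, 2, 0, 0, 0); (0, 1, 1, 1, 0); (1, 1, 1, 1, 1); (0, 0, 0, 0, 1))


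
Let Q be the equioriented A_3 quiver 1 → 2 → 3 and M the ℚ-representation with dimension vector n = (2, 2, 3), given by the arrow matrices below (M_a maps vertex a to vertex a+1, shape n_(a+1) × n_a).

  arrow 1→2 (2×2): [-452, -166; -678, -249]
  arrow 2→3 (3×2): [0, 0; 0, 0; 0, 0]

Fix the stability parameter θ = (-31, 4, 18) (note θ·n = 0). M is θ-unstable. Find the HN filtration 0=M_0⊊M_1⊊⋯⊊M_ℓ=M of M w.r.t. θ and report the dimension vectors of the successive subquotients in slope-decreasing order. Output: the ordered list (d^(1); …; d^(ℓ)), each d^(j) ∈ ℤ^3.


Via rank(M_{q-1}∘⋯∘M_p): M ≅ I[1,1], I[1,2], I[2,2], I[3,3]^3.
μ_θ-semistable layers: μ^(1)=18; μ^(2)=4; μ^(3)=-31

((0, 0, 3); (0, 2, 0); (2, 0, 0))


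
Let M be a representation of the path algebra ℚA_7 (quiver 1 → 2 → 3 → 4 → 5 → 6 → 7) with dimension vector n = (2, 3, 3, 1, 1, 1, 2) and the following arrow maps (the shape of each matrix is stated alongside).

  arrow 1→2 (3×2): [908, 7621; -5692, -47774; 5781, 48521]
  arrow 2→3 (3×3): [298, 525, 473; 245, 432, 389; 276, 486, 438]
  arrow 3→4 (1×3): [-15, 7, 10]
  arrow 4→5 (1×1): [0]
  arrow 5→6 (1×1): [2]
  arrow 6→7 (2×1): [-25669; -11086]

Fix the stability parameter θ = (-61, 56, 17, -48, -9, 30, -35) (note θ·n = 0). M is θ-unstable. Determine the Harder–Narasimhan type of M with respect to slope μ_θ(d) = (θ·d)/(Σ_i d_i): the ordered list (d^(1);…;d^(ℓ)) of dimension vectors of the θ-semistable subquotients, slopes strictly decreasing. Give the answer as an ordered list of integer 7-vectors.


Via rank(M_{q-1}∘⋯∘M_p): M ≅ I[1,3], I[1,4], I[2,2], I[3,3], I[5,7], I[7,7].
μ_θ-semistable layers: μ^(1)=56; μ^(2)=73/2; μ^(3)=17; μ^(4)=25/3; μ^(5)=-5/2; μ^(6)=-9; μ^(7)=-35; μ^(8)=-61

((0, 1, 0, 0, 0, 0, 0); (0, 1, 1, 0, 0, 0, 0); (0, 0, 1, 0, 0, 0, 0); (0, 1, 1, 1, 0, 0, 0); (0, 0, 0, 0, 0, 1, 1); (0, 0, 0, 0, 1, 0, 0); (0, 0, 0, 0, 0, 0, 1); (2, 0, 0, 0, 0, 0, 0))


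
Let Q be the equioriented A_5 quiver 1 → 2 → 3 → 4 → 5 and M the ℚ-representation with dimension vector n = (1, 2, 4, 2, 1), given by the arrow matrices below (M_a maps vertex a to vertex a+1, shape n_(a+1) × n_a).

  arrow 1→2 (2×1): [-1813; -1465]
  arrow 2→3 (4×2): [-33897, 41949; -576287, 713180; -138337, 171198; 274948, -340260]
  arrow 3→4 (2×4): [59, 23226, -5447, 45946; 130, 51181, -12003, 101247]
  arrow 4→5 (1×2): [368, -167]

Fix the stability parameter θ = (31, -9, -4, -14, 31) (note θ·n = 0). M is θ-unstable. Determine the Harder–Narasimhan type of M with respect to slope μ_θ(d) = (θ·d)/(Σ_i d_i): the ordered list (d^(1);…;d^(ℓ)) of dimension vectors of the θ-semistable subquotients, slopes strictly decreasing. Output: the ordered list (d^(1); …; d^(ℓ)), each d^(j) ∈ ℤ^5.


Via rank(M_{q-1}∘⋯∘M_p): M ≅ I[1,5], I[2,4], I[3,3]^2.
μ_θ-semistable layers: μ^(1)=31; μ^(2)=1; μ^(3)=-4; μ^(4)=-9

((0, 0, 0, 0, 1); (1, 1, 1, 1, 0); (0, 0, 2, 0, 0); (0, 1, 1, 1, 0))


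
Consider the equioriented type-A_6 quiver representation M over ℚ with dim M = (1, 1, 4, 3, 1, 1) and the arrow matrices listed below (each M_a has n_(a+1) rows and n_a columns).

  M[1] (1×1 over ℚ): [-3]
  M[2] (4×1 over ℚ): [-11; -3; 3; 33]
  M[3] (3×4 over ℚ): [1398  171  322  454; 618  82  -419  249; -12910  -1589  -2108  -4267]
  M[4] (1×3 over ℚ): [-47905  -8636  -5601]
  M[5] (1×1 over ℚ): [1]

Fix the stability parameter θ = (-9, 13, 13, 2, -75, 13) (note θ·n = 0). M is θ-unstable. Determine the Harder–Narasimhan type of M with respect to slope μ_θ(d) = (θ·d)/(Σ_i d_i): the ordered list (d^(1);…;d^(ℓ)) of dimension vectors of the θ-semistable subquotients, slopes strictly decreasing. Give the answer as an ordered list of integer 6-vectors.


Barcode: M ≅ I[1,6], I[3,3], I[3,4]^2. HN layers by μ_θ (3 steps, strictly decreasing):
  μ^(1)=13; μ^(2)=15/2; μ^(3)=-56/5

((0, 0, 1, 0, 0, 1); (0, 0, 2, 2, 0, 0); (1, 1, 1, 1, 1, 0))


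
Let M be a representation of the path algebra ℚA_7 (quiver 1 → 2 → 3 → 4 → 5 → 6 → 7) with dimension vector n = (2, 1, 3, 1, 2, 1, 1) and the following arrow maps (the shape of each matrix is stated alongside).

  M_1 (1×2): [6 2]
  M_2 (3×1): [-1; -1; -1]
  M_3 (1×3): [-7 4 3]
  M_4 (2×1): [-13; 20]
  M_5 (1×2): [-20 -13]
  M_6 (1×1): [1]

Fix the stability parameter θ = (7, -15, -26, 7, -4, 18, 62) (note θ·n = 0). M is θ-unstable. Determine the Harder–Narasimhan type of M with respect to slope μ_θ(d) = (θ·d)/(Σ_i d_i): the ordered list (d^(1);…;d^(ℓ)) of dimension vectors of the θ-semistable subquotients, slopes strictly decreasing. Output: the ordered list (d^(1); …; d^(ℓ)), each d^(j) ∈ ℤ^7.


Barcode: M ≅ I[1,1], I[1,3], I[3,3], I[3,5], I[5,7]. HN layers by μ_θ (7 steps, strictly decreasing):
  μ^(1)=62; μ^(2)=18; μ^(3)=7; μ^(4)=3/2; μ^(5)=-4; μ^(6)=-34/3; μ^(7)=-26

((0, 0, 0, 0, 0, 0, 1); (0, 0, 0, 0, 0, 1, 0); (1, 0, 0, 0, 0, 0, 0); (0, 0, 0, 1, 1, 0, 0); (0, 0, 0, 0, 1, 0, 0); (1, 1, 1, 0, 0, 0, 0); (0, 0, 2, 0, 0, 0, 0))


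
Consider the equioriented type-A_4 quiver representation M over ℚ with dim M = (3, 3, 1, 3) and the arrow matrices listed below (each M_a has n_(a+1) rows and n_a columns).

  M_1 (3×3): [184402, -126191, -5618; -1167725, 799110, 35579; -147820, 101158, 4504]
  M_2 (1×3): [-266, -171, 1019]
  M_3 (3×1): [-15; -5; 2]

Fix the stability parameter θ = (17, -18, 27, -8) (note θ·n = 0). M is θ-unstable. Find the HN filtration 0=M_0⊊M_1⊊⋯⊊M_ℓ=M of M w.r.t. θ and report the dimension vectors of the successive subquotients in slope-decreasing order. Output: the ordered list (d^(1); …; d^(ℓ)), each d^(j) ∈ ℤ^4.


Barcode: M ≅ I[1,2]^2, I[1,4], I[4,4]^2. HN layers by μ_θ (3 steps, strictly decreasing):
  μ^(1)=19/2; μ^(2)=-1/2; μ^(3)=-8

((0, 0, 1, 1); (3, 3, 0, 0); (0, 0, 0, 2))


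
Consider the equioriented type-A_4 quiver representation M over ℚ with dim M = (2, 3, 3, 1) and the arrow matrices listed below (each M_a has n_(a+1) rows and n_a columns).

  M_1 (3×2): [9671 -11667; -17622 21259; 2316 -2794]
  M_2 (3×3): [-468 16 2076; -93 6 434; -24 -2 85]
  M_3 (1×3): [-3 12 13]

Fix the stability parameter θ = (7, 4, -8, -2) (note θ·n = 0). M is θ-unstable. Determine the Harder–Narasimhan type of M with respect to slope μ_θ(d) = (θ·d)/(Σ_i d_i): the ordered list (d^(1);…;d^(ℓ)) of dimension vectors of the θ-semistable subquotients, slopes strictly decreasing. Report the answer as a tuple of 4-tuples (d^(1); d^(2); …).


Interval decomposition of M: I[1,2], I[1,3], I[2,4], I[3,3].
HN type (ℓ=4): μ^(1)=11/2; μ^(2)=1; μ^(3)=-2; μ^(4)=-8

((1, 1, 0, 0); (1, 1, 1, 0); (0, 1, 1, 1); (0, 0, 1, 0))


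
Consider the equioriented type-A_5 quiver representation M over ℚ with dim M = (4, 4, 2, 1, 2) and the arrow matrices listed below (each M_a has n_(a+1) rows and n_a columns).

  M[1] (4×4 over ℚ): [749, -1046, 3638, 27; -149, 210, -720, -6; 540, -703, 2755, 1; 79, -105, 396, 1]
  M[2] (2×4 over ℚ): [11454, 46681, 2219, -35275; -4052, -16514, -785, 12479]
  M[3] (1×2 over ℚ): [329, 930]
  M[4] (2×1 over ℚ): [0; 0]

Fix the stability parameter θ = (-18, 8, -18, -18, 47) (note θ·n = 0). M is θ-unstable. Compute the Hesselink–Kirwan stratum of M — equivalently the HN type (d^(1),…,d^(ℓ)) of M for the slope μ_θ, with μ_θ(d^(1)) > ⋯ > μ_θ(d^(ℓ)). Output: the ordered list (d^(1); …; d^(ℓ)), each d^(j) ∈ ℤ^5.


Barcode: M ≅ I[1,2]^2, I[1,3], I[1,4], I[5,5]^2. HN layers by μ_θ (5 steps, strictly decreasing):
  μ^(1)=47; μ^(2)=8; μ^(3)=-5; μ^(4)=-28/3; μ^(5)=-18

((0, 0, 0, 0, 2); (0, 2, 0, 0, 0); (0, 1, 1, 0, 0); (0, 1, 1, 1, 0); (4, 0, 0, 0, 0))


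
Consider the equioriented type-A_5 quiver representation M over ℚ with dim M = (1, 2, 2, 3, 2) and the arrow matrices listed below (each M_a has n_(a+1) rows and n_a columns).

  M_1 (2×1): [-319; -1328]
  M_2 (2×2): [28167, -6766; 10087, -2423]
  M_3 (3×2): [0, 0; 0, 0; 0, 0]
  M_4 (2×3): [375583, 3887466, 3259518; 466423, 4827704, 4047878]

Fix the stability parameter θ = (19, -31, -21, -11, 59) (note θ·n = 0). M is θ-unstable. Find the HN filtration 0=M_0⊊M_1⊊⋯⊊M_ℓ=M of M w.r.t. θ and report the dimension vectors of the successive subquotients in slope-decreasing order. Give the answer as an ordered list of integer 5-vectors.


Interval decomposition of M: I[1,3], I[2,3], I[4,4], I[4,5]^2.
HN type (ℓ=4): μ^(1)=59; μ^(2)=-11; μ^(3)=-21; μ^(4)=-31

((0, 0, 0, 0, 2); (1, 1, 1, 3, 0); (0, 0, 1, 0, 0); (0, 1, 0, 0, 0))


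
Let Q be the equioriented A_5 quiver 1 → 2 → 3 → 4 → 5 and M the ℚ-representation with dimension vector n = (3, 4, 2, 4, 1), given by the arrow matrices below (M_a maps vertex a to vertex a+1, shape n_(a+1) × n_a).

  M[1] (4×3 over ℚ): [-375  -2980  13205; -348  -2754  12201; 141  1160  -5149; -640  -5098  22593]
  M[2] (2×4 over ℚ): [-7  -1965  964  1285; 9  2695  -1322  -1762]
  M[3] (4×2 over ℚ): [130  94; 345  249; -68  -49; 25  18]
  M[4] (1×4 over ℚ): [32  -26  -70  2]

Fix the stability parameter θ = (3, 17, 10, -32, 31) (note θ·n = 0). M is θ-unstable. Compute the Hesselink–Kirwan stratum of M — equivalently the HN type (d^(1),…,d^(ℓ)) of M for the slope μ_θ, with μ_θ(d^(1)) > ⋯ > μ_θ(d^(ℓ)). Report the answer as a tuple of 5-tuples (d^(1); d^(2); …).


Barcode: M ≅ I[1,1], I[1,4]^2, I[2,2]^2, I[4,4], I[4,5]. HN layers by μ_θ (5 steps, strictly decreasing):
  μ^(1)=31; μ^(2)=17; μ^(3)=3; μ^(4)=-1/2; μ^(5)=-32

((0, 0, 0, 0, 1); (0, 2, 0, 0, 0); (1, 0, 0, 0, 0); (2, 2, 2, 2, 0); (0, 0, 0, 2, 0))


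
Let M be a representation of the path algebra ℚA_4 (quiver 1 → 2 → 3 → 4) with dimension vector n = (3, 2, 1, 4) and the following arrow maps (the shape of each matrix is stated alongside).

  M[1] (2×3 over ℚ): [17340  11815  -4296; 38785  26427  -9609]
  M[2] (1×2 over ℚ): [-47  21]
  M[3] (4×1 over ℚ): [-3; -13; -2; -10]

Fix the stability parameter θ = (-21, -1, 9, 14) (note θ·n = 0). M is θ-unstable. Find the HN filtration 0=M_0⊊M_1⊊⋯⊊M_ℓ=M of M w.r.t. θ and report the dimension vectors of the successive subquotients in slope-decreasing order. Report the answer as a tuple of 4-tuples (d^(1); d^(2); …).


Via rank(M_{q-1}∘⋯∘M_p): M ≅ I[1,1], I[1,2], I[1,4], I[4,4]^3.
μ_θ-semistable layers: μ^(1)=14; μ^(2)=9; μ^(3)=-1; μ^(4)=-21

((0, 0, 0, 4); (0, 0, 1, 0); (0, 2, 0, 0); (3, 0, 0, 0))


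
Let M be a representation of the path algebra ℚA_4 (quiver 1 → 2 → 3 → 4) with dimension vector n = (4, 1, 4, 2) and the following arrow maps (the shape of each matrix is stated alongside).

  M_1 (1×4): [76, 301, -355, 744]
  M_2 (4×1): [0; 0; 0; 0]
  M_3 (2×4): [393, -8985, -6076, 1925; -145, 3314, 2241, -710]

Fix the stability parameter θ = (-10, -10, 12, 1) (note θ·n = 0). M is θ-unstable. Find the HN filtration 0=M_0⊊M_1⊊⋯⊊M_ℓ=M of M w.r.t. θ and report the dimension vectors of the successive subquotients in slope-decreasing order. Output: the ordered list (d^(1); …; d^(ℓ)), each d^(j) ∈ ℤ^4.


Interval decomposition of M: I[1,1]^3, I[1,2], I[3,3]^2, I[3,4]^2.
HN type (ℓ=3): μ^(1)=12; μ^(2)=13/2; μ^(3)=-10

((0, 0, 2, 0); (0, 0, 2, 2); (4, 1, 0, 0))


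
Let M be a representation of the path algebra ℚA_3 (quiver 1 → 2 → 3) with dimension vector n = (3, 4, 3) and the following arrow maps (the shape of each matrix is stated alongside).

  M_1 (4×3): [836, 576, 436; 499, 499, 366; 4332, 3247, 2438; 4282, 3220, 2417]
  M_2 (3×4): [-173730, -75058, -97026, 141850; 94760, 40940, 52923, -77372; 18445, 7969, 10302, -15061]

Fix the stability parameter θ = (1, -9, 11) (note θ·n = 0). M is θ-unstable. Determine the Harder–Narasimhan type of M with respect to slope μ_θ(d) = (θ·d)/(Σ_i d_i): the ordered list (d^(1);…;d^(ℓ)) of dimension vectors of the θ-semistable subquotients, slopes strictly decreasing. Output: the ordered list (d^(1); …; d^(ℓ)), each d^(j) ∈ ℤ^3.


Interval decomposition of M: I[1,2], I[1,3]^2, I[2,2], I[3,3].
HN type (ℓ=3): μ^(1)=11; μ^(2)=-4; μ^(3)=-9

((0, 0, 3); (3, 3, 0); (0, 1, 0))


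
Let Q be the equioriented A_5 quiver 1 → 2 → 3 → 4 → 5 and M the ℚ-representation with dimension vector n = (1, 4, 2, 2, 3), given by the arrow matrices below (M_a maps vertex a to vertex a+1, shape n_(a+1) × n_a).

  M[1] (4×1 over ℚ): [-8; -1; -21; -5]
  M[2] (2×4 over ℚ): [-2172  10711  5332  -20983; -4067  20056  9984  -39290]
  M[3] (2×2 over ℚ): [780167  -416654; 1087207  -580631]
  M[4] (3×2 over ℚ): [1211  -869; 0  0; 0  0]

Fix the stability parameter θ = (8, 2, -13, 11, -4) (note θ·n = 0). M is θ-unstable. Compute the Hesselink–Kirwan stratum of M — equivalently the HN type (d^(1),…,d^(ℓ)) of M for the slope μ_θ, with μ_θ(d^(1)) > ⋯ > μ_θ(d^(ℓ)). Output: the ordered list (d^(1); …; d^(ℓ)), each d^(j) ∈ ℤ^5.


Via rank(M_{q-1}∘⋯∘M_p): M ≅ I[1,5], I[2,2]^2, I[2,4], I[5,5]^2.
μ_θ-semistable layers: μ^(1)=11; μ^(2)=7/2; μ^(3)=2; μ^(4)=-1; μ^(5)=-4; μ^(6)=-11/2

((0, 0, 0, 1, 0); (0, 0, 0, 1, 1); (0, 2, 0, 0, 0); (1, 1, 1, 0, 0); (0, 0, 0, 0, 2); (0, 1, 1, 0, 0))


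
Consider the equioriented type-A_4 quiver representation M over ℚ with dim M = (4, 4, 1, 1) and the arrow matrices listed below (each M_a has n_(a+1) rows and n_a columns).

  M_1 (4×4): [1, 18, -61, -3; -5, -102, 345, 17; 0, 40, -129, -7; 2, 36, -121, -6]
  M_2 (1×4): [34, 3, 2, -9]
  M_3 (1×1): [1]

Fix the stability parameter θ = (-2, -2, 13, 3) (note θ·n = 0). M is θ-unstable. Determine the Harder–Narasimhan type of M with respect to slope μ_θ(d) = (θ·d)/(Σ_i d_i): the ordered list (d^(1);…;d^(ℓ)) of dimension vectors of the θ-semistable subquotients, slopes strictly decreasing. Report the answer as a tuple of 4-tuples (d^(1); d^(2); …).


Barcode: M ≅ I[1,2]^3, I[1,4]. HN layers by μ_θ (2 steps, strictly decreasing):
  μ^(1)=8; μ^(2)=-2

((0, 0, 1, 1); (4, 4, 0, 0))


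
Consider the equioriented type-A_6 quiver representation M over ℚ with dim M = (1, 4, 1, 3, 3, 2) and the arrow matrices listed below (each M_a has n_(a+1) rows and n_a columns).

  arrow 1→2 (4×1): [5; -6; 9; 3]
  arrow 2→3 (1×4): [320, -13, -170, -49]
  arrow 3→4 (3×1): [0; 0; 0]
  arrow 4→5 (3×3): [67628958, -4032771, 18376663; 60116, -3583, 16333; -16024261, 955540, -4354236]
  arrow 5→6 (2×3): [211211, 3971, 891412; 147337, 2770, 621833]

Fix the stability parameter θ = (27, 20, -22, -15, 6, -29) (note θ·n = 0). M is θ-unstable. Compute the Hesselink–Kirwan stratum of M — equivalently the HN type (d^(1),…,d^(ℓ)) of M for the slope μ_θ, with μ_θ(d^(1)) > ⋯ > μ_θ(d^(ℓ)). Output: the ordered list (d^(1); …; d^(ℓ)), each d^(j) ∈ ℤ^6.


Via rank(M_{q-1}∘⋯∘M_p): M ≅ I[1,3], I[2,2]^3, I[4,5], I[4,6]^2.
μ_θ-semistable layers: μ^(1)=20; μ^(2)=25/3; μ^(3)=6; μ^(4)=-23/2; μ^(5)=-15

((0, 3, 0, 0, 0, 0); (1, 1, 1, 0, 0, 0); (0, 0, 0, 0, 1, 0); (0, 0, 0, 0, 2, 2); (0, 0, 0, 3, 0, 0))


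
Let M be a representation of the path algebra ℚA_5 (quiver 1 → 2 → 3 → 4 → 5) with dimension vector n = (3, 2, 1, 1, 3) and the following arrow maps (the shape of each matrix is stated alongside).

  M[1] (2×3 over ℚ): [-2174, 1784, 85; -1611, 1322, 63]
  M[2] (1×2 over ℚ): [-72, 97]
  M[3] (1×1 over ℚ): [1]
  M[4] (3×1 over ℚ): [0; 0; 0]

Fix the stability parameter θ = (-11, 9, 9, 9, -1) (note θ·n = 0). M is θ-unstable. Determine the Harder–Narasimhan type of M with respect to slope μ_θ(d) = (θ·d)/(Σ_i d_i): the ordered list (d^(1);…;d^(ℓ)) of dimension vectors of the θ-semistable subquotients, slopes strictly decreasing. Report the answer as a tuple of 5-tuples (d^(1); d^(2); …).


Via rank(M_{q-1}∘⋯∘M_p): M ≅ I[1,1], I[1,2], I[1,4], I[5,5]^3.
μ_θ-semistable layers: μ^(1)=9; μ^(2)=-1; μ^(3)=-11

((0, 2, 1, 1, 0); (0, 0, 0, 0, 3); (3, 0, 0, 0, 0))


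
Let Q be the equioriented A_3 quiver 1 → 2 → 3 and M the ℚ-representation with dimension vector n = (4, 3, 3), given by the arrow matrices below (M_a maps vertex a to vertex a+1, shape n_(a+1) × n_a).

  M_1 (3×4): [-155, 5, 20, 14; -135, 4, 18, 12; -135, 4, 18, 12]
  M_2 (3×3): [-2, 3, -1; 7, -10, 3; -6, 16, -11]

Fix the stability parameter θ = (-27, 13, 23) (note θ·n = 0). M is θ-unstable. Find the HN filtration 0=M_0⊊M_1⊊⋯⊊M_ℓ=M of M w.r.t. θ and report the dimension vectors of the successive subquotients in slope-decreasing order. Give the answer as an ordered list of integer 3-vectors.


Via rank(M_{q-1}∘⋯∘M_p): M ≅ I[1,1]^2, I[1,3]^2, I[2,3].
μ_θ-semistable layers: μ^(1)=23; μ^(2)=13; μ^(3)=-27

((0, 0, 3); (0, 3, 0); (4, 0, 0))


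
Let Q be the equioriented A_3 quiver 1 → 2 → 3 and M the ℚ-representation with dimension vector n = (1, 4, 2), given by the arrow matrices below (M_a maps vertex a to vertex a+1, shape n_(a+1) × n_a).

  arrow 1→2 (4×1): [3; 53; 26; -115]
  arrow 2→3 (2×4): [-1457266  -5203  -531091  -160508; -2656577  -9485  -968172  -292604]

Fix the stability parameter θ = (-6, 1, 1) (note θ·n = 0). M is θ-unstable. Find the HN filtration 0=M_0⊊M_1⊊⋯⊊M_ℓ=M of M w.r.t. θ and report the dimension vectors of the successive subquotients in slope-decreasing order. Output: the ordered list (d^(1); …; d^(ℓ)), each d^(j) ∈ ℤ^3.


Interval decomposition of M: I[1,3], I[2,2]^2, I[2,3].
HN type (ℓ=2): μ^(1)=1; μ^(2)=-6

((0, 4, 2); (1, 0, 0))


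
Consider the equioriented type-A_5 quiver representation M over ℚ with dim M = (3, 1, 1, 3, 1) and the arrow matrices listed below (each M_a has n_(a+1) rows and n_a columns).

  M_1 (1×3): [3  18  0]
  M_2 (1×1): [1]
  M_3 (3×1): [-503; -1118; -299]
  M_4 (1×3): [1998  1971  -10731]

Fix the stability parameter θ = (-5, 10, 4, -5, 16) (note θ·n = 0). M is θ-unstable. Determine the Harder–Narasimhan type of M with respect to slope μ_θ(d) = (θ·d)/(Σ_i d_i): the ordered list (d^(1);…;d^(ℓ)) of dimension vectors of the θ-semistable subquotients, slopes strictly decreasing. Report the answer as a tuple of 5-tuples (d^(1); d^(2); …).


Barcode: M ≅ I[1,1]^2, I[1,5], I[4,4]^2. HN layers by μ_θ (3 steps, strictly decreasing):
  μ^(1)=16; μ^(2)=3; μ^(3)=-5

((0, 0, 0, 0, 1); (0, 1, 1, 1, 0); (3, 0, 0, 2, 0))


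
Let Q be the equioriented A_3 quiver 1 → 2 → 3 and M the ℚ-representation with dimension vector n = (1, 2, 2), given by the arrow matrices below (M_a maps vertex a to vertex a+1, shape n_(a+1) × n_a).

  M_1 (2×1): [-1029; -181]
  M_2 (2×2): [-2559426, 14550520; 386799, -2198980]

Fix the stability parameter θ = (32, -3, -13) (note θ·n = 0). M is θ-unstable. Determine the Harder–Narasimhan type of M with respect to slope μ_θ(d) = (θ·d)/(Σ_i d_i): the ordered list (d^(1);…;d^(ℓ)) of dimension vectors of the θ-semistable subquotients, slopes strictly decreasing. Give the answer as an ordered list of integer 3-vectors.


Barcode: M ≅ I[1,3], I[2,2], I[3,3]. HN layers by μ_θ (3 steps, strictly decreasing):
  μ^(1)=16/3; μ^(2)=-3; μ^(3)=-13

((1, 1, 1); (0, 1, 0); (0, 0, 1))


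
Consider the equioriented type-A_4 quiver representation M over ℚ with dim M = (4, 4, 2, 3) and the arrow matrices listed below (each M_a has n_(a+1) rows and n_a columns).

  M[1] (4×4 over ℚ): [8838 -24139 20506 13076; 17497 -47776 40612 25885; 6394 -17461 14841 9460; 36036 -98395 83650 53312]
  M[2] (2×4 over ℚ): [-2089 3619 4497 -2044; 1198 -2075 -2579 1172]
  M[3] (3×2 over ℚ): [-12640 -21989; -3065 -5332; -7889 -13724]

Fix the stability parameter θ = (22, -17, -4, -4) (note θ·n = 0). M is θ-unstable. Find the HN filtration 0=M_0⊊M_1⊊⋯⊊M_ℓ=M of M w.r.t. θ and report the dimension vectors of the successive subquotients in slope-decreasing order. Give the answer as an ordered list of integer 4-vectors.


Interval decomposition of M: I[1,2]^2, I[1,4]^2, I[4,4].
HN type (ℓ=3): μ^(1)=5/2; μ^(2)=-3/4; μ^(3)=-4

((2, 2, 0, 0); (2, 2, 2, 2); (0, 0, 0, 1))


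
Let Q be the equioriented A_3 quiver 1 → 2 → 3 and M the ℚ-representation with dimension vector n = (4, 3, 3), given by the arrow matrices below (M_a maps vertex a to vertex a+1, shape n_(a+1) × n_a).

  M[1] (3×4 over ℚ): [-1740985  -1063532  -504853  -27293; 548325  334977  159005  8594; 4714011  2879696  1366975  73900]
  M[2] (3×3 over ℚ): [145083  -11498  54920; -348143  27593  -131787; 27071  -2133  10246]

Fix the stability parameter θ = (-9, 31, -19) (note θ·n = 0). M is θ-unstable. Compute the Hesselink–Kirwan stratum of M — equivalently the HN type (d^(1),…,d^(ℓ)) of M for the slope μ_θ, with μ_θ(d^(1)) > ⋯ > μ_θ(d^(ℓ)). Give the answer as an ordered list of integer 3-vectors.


Barcode: M ≅ I[1,1], I[1,3]^3. HN layers by μ_θ (2 steps, strictly decreasing):
  μ^(1)=6; μ^(2)=-9

((0, 3, 3); (4, 0, 0))


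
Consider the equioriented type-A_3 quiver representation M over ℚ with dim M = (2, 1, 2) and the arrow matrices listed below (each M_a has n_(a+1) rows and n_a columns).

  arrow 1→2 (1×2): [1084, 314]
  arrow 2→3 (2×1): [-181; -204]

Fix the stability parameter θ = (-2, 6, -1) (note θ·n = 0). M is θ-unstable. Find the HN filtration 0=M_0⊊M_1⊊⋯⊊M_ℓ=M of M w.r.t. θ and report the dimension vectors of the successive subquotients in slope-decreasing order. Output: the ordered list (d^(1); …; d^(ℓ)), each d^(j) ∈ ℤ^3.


Barcode: M ≅ I[1,1], I[1,3], I[3,3]. HN layers by μ_θ (3 steps, strictly decreasing):
  μ^(1)=5/2; μ^(2)=-1; μ^(3)=-2

((0, 1, 1); (0, 0, 1); (2, 0, 0))


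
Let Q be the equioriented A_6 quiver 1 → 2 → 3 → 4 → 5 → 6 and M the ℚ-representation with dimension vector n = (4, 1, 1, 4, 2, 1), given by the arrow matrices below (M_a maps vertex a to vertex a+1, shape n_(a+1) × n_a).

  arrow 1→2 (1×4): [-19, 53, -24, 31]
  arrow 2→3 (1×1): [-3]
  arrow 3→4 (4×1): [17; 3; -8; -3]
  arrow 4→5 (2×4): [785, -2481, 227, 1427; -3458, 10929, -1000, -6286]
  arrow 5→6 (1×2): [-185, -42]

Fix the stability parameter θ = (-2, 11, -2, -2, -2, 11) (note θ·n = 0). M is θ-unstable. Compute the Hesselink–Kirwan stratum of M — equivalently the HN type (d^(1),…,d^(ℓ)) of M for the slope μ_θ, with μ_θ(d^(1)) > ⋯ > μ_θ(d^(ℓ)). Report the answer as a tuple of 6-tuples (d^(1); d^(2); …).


Barcode: M ≅ I[1,1]^3, I[1,6], I[4,4]^2, I[4,5]. HN layers by μ_θ (3 steps, strictly decreasing):
  μ^(1)=11; μ^(2)=5/4; μ^(3)=-2

((0, 0, 0, 0, 0, 1); (0, 1, 1, 1, 1, 0); (4, 0, 0, 3, 1, 0))


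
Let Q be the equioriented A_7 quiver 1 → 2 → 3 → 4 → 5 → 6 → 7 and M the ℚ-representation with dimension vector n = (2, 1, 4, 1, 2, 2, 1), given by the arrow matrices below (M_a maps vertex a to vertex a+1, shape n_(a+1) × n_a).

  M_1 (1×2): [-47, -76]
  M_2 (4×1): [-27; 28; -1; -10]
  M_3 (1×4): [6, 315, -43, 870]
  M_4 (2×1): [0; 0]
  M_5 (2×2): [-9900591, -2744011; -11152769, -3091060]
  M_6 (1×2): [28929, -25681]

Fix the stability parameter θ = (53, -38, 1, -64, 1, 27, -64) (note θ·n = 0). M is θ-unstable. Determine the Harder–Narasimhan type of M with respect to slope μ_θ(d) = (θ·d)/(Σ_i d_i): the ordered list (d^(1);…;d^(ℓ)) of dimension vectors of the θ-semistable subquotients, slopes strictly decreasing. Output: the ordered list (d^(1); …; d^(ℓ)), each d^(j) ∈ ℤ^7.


Interval decomposition of M: I[1,1], I[1,4], I[3,3]^3, I[5,6], I[5,7].
HN type (ℓ=4): μ^(1)=53; μ^(2)=27; μ^(3)=1; μ^(4)=-12

((1, 0, 0, 0, 0, 0, 0); (0, 0, 0, 0, 0, 1, 0); (0, 0, 3, 0, 1, 0, 0); (1, 1, 1, 1, 1, 1, 1))


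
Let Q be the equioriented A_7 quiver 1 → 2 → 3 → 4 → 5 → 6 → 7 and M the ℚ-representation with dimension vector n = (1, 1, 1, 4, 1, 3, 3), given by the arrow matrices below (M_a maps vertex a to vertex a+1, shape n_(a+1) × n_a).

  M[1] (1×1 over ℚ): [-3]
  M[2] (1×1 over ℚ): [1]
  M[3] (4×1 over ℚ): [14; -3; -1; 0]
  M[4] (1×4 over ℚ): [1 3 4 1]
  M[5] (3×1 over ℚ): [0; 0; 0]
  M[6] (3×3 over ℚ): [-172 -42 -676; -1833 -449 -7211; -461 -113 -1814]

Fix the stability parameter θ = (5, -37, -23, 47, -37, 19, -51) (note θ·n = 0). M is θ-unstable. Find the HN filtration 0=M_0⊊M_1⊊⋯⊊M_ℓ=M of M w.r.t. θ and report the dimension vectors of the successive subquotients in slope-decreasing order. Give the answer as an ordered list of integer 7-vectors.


Interval decomposition of M: I[1,5], I[4,4]^3, I[6,7]^3.
HN type (ℓ=4): μ^(1)=47; μ^(2)=5; μ^(3)=-16; μ^(4)=-55/3

((0, 0, 0, 3, 0, 0, 0); (0, 0, 0, 1, 1, 0, 0); (0, 0, 0, 0, 0, 3, 3); (1, 1, 1, 0, 0, 0, 0))


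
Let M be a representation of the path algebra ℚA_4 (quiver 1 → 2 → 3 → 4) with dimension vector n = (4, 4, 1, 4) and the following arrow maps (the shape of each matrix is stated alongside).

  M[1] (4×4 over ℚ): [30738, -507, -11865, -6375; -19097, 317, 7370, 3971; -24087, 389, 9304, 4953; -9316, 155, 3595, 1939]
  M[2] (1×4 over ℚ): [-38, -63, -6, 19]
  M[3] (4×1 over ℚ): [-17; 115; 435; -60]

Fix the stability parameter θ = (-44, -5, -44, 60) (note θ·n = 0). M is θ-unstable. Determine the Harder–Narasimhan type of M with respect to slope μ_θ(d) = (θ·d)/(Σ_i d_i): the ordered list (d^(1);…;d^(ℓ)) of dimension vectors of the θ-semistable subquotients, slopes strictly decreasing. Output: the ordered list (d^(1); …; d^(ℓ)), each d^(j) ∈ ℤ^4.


Barcode: M ≅ I[1,1], I[1,2]^2, I[1,4], I[2,2], I[4,4]^3. HN layers by μ_θ (4 steps, strictly decreasing):
  μ^(1)=60; μ^(2)=-5; μ^(3)=-49/2; μ^(4)=-44

((0, 0, 0, 4); (0, 3, 0, 0); (0, 1, 1, 0); (4, 0, 0, 0))


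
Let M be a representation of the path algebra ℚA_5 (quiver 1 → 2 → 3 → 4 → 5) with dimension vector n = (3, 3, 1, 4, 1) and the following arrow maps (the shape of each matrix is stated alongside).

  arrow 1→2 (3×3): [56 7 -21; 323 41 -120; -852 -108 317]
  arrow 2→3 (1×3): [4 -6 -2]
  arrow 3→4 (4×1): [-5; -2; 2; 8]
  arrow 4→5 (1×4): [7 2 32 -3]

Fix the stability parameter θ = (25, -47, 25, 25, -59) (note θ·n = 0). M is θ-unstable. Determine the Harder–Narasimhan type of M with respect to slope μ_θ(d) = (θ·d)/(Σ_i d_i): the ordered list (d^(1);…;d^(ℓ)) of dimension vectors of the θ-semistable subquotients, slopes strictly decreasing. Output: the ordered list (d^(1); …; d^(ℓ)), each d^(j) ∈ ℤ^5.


Barcode: M ≅ I[1,2]^2, I[1,5], I[4,4]^3. HN layers by μ_θ (3 steps, strictly decreasing):
  μ^(1)=25; μ^(2)=-3; μ^(3)=-11

((0, 0, 0, 3, 0); (0, 0, 1, 1, 1); (3, 3, 0, 0, 0))


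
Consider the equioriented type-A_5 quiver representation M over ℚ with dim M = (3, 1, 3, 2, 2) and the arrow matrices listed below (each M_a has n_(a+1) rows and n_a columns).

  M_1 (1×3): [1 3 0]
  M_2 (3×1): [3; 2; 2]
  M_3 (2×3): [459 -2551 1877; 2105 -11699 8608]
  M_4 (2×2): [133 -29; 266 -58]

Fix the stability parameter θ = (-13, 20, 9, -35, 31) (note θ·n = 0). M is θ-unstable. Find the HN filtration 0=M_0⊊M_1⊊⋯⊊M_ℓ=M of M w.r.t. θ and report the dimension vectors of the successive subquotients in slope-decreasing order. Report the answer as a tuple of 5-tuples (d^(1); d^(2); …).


Via rank(M_{q-1}∘⋯∘M_p): M ≅ I[1,1]^2, I[1,4], I[3,3], I[3,5], I[5,5].
μ_θ-semistable layers: μ^(1)=31; μ^(2)=9; μ^(3)=-2; μ^(4)=-13

((0, 0, 0, 0, 2); (0, 0, 1, 0, 0); (0, 1, 1, 1, 0); (3, 0, 1, 1, 0))


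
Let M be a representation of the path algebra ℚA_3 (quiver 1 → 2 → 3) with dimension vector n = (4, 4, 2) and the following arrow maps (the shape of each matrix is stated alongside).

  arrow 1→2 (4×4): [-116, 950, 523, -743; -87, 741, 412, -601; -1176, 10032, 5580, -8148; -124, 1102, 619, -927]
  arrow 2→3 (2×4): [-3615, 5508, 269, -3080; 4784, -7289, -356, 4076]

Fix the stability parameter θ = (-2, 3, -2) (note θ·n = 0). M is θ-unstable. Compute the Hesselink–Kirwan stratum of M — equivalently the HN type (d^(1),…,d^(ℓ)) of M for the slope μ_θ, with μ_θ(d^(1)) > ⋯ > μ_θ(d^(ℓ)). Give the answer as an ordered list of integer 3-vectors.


Interval decomposition of M: I[1,1]^2, I[1,3]^2, I[2,2]^2.
HN type (ℓ=3): μ^(1)=3; μ^(2)=1/2; μ^(3)=-2

((0, 2, 0); (0, 2, 2); (4, 0, 0))


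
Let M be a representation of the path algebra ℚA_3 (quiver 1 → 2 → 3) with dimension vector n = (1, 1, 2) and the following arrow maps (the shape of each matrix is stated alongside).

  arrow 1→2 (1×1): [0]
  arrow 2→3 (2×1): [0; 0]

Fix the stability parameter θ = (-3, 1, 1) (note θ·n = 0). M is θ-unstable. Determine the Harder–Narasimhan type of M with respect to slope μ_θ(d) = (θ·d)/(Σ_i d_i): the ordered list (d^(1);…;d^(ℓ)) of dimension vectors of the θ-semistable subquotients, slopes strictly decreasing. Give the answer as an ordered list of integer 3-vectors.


Via rank(M_{q-1}∘⋯∘M_p): M ≅ I[1,1], I[2,2], I[3,3]^2.
μ_θ-semistable layers: μ^(1)=1; μ^(2)=-3

((0, 1, 2); (1, 0, 0))


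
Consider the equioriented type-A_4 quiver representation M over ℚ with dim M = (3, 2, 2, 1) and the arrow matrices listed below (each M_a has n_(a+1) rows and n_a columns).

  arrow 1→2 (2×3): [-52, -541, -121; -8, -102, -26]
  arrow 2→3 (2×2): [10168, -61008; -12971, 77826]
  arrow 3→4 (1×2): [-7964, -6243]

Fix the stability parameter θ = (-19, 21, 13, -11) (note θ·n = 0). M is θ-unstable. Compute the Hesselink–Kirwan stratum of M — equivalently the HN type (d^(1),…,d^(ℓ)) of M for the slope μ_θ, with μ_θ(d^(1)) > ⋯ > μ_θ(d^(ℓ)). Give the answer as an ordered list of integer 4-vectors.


Interval decomposition of M: I[1,1], I[1,2], I[1,4], I[3,3].
HN type (ℓ=4): μ^(1)=21; μ^(2)=13; μ^(3)=23/3; μ^(4)=-19

((0, 1, 0, 0); (0, 0, 1, 0); (0, 1, 1, 1); (3, 0, 0, 0))


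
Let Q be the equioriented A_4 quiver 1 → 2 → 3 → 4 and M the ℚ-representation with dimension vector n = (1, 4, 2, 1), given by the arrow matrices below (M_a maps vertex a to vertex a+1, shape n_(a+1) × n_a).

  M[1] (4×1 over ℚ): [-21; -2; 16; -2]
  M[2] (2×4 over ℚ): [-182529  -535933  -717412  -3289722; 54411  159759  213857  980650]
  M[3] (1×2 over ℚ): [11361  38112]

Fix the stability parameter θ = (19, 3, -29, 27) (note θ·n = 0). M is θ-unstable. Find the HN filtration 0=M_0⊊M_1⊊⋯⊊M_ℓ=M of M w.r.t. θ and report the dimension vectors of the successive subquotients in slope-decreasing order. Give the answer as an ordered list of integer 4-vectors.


Interval decomposition of M: I[1,4], I[2,2]^2, I[2,3].
HN type (ℓ=4): μ^(1)=27; μ^(2)=3; μ^(3)=-7/3; μ^(4)=-13

((0, 0, 0, 1); (0, 2, 0, 0); (1, 1, 1, 0); (0, 1, 1, 0))


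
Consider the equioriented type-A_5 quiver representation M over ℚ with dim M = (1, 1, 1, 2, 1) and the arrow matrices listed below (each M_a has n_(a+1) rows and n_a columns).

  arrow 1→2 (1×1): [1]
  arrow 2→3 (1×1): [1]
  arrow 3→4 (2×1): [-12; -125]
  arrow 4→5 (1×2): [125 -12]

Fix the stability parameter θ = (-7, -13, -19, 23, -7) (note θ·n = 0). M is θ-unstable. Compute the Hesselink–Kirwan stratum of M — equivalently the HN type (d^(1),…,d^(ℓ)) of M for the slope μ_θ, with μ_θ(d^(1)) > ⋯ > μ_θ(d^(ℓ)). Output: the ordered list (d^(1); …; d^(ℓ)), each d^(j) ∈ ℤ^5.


Interval decomposition of M: I[1,4], I[4,5].
HN type (ℓ=3): μ^(1)=23; μ^(2)=8; μ^(3)=-13

((0, 0, 0, 1, 0); (0, 0, 0, 1, 1); (1, 1, 1, 0, 0))


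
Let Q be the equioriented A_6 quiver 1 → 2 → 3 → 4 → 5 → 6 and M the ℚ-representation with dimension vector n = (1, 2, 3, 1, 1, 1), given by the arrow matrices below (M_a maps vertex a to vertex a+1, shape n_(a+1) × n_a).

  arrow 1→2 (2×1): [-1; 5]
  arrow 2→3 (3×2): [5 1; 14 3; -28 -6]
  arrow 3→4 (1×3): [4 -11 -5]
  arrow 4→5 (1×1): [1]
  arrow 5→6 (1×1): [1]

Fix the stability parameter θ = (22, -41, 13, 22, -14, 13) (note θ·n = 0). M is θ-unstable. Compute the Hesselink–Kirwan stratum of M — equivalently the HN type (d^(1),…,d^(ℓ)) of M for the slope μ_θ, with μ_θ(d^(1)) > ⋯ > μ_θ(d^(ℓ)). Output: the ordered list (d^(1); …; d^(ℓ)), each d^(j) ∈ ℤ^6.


Via rank(M_{q-1}∘⋯∘M_p): M ≅ I[1,6], I[2,3], I[3,3].
μ_θ-semistable layers: μ^(1)=13; μ^(2)=7; μ^(3)=-19/2; μ^(4)=-41

((0, 0, 2, 0, 0, 1); (0, 0, 1, 1, 1, 0); (1, 1, 0, 0, 0, 0); (0, 1, 0, 0, 0, 0))


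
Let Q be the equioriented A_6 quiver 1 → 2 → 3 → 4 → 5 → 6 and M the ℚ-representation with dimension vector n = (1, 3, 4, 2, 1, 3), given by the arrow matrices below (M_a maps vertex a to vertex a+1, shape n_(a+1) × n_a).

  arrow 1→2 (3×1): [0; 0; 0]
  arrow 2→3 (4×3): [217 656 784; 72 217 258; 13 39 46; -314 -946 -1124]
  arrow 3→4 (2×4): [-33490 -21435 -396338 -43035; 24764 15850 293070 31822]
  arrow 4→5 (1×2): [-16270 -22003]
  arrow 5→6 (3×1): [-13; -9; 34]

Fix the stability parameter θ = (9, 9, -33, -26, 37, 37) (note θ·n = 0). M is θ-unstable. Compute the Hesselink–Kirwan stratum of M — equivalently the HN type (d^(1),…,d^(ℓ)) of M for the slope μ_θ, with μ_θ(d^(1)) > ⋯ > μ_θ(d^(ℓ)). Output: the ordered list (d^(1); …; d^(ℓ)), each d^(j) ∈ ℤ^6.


Via rank(M_{q-1}∘⋯∘M_p): M ≅ I[1,1], I[2,2], I[2,4], I[2,6], I[3,3]^2, I[6,6]^2.
μ_θ-semistable layers: μ^(1)=37; μ^(2)=9; μ^(3)=-50/3; μ^(4)=-33

((0, 0, 0, 0, 1, 3); (1, 1, 0, 0, 0, 0); (0, 2, 2, 2, 0, 0); (0, 0, 2, 0, 0, 0))


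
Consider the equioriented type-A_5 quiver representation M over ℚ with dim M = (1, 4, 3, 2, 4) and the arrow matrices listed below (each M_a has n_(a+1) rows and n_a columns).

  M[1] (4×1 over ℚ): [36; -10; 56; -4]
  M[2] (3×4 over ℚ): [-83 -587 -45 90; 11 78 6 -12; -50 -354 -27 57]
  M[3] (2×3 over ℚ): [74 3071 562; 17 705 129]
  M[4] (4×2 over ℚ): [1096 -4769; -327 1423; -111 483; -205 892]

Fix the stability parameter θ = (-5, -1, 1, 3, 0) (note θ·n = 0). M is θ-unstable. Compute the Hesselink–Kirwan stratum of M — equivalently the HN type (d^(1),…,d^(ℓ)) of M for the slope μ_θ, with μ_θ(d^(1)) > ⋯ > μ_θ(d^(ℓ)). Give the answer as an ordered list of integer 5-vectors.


Interval decomposition of M: I[1,5], I[2,2], I[2,3], I[2,5], I[5,5]^2.
HN type (ℓ=5): μ^(1)=3/2; μ^(2)=1; μ^(3)=0; μ^(4)=-1; μ^(5)=-5

((0, 0, 0, 2, 2); (0, 0, 3, 0, 0); (0, 0, 0, 0, 2); (0, 4, 0, 0, 0); (1, 0, 0, 0, 0))


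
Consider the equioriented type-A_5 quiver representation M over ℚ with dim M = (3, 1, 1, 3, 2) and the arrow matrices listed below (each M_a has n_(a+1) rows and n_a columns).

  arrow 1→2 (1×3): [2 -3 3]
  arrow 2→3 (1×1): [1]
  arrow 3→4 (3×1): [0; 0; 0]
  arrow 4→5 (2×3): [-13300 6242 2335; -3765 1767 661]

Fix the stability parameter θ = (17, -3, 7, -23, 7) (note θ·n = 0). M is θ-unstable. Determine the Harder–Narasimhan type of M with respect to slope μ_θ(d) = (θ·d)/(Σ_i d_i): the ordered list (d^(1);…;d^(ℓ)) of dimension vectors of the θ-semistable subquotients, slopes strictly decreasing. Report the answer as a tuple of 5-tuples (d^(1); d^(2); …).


Via rank(M_{q-1}∘⋯∘M_p): M ≅ I[1,1]^2, I[1,3], I[4,4], I[4,5]^2.
μ_θ-semistable layers: μ^(1)=17; μ^(2)=7; μ^(3)=-23

((2, 0, 0, 0, 0); (1, 1, 1, 0, 2); (0, 0, 0, 3, 0))


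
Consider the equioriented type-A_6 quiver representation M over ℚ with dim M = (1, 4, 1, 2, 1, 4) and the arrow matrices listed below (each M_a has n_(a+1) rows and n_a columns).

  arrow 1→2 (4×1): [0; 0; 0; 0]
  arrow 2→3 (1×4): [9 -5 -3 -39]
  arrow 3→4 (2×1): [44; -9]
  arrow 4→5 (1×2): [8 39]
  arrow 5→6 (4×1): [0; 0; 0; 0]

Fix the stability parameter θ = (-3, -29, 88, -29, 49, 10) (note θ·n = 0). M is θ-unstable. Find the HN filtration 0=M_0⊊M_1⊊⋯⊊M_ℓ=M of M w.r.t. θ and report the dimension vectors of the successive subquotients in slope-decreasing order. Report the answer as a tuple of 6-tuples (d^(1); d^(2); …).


Interval decomposition of M: I[1,1], I[2,2]^3, I[2,5], I[4,4], I[6,6]^4.
HN type (ℓ=5): μ^(1)=49; μ^(2)=59/2; μ^(3)=10; μ^(4)=-3; μ^(5)=-29

((0, 0, 0, 0, 1, 0); (0, 0, 1, 1, 0, 0); (0, 0, 0, 0, 0, 4); (1, 0, 0, 0, 0, 0); (0, 4, 0, 1, 0, 0))


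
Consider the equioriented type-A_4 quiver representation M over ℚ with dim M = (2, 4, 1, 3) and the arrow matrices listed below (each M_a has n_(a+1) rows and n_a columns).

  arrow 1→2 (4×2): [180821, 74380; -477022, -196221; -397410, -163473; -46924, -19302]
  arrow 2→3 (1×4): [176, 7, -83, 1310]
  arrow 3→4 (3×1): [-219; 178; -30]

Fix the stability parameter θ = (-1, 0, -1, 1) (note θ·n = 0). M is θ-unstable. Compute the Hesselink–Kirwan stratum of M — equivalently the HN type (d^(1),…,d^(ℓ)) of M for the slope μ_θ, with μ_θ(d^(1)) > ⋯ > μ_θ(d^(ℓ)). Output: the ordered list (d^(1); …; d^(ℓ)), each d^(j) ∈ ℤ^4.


Interval decomposition of M: I[1,2], I[1,4], I[2,2]^2, I[4,4]^2.
HN type (ℓ=4): μ^(1)=1; μ^(2)=0; μ^(3)=-1/2; μ^(4)=-1

((0, 0, 0, 3); (0, 3, 0, 0); (0, 1, 1, 0); (2, 0, 0, 0))


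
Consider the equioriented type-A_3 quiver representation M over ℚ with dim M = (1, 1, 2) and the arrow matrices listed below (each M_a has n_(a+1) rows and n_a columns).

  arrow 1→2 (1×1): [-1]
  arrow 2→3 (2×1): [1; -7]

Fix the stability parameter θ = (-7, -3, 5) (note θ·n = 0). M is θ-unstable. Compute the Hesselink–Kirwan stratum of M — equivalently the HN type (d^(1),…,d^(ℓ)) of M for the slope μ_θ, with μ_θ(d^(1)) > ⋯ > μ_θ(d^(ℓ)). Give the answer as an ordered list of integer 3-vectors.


Interval decomposition of M: I[1,3], I[3,3].
HN type (ℓ=3): μ^(1)=5; μ^(2)=-3; μ^(3)=-7

((0, 0, 2); (0, 1, 0); (1, 0, 0))


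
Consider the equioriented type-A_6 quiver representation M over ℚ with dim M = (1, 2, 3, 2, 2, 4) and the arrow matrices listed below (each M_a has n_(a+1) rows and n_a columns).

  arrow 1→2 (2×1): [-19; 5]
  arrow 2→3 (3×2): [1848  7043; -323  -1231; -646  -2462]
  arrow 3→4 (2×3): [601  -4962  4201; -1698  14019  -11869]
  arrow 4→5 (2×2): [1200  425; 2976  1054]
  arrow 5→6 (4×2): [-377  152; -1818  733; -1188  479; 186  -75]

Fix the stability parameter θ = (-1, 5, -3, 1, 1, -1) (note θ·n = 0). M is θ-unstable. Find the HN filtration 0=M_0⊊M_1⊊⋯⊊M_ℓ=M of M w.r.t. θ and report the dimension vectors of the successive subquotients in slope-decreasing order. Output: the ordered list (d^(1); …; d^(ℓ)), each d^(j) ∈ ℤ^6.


Via rank(M_{q-1}∘⋯∘M_p): M ≅ I[1,4], I[2,6], I[3,3], I[5,6], I[6,6]^2.
μ_θ-semistable layers: μ^(1)=1; μ^(2)=3/5; μ^(3)=0; μ^(4)=-1; μ^(5)=-3

((0, 1, 1, 1, 0, 0); (0, 1, 1, 1, 1, 1); (0, 0, 0, 0, 1, 1); (1, 0, 0, 0, 0, 2); (0, 0, 1, 0, 0, 0))
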